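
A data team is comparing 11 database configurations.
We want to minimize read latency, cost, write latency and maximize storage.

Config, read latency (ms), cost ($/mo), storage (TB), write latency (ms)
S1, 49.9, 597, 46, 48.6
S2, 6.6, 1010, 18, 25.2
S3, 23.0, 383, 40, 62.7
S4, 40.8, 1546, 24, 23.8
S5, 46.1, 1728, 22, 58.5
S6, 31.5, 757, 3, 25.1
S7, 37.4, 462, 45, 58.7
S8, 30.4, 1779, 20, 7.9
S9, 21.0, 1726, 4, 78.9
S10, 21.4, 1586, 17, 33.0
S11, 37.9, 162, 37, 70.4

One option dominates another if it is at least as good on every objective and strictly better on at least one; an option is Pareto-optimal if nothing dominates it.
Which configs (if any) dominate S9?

S2: read latency 6.6≤21.0, cost 1010≤1726, storage 18≥4, write latency 25.2≤78.9 — dominates S9.
Others (S1, S3, S4, S5, S6, S7, S8, S10, S11) are each worse than S9 on at least one objective.

S2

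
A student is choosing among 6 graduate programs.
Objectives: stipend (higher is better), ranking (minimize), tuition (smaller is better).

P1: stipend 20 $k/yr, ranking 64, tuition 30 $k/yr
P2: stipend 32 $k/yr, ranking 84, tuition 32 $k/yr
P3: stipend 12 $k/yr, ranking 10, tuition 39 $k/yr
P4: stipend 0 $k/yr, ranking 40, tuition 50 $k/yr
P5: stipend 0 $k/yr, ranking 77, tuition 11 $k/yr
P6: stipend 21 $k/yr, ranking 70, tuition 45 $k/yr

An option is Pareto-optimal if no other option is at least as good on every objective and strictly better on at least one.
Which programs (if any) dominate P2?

P1: worse on stipend (20 vs 32).
P3: worse on stipend (12 vs 32).
P4: worse on stipend (0 vs 32).
P5: worse on stipend (0 vs 32).
P6: worse on stipend (21 vs 32).
No option dominates P2.

none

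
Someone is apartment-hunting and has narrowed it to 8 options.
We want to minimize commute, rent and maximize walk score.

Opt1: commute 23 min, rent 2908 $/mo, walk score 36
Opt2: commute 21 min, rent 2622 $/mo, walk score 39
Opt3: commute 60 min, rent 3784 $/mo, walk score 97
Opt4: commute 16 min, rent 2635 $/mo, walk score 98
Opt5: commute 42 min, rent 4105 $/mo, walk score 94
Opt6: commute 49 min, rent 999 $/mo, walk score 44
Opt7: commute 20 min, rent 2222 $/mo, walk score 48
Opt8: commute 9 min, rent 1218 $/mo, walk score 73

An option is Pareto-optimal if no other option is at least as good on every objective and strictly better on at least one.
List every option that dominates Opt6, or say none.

none

Opt1: worse on rent (2908 vs 999).
Opt2: worse on rent (2622 vs 999).
Opt3: worse on commute (60 vs 49).
Opt4: worse on rent (2635 vs 999).
Opt5: worse on rent (4105 vs 999).
Opt7: worse on rent (2222 vs 999).
Opt8: worse on rent (1218 vs 999).
No option dominates Opt6.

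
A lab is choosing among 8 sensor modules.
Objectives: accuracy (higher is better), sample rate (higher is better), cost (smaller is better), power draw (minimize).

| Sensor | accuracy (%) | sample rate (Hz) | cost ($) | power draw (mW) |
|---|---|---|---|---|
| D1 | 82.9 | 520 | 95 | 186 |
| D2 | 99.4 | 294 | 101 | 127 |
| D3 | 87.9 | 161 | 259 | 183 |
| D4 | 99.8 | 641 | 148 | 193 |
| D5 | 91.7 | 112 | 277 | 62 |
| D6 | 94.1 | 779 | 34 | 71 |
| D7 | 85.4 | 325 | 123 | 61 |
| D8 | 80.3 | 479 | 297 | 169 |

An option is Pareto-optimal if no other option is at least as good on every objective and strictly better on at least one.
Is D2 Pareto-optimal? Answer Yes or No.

D1: worse on accuracy (82.9 vs 99.4).
D3: worse on accuracy (87.9 vs 99.4).
D4: worse on cost (148 vs 101).
D5: worse on accuracy (91.7 vs 99.4).
D6: worse on accuracy (94.1 vs 99.4).
D7: worse on accuracy (85.4 vs 99.4).
D8: worse on accuracy (80.3 vs 99.4).
No option is at least as good as D2 on every objective and strictly better on one.

Yes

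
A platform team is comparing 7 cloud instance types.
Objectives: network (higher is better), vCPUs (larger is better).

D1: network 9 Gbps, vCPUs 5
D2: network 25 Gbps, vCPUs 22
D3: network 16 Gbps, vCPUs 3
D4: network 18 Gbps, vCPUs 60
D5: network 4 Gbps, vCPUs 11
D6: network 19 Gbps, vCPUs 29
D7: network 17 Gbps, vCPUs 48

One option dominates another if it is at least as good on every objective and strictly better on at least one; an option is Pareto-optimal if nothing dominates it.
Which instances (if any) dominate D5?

D2, D4, D6, D7

D2: network 25≥4, vCPUs 22≥11 — dominates D5.
D4: network 18≥4, vCPUs 60≥11 — dominates D5.
D6: network 19≥4, vCPUs 29≥11 — dominates D5.
D7: network 17≥4, vCPUs 48≥11 — dominates D5.
Others (D1, D3) are each worse than D5 on at least one objective.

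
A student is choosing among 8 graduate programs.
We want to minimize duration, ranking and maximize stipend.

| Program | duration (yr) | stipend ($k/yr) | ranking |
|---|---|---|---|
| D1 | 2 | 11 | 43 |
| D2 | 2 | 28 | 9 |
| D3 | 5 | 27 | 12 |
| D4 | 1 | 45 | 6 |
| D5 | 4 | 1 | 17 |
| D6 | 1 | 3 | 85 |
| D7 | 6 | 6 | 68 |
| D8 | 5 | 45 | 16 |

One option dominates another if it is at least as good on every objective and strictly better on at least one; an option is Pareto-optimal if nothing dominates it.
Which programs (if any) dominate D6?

D4: duration 1≤1, stipend 45≥3, ranking 6≤85 — dominates D6.
Others (D1, D2, D3, D5, D7, D8) are each worse than D6 on at least one objective.

D4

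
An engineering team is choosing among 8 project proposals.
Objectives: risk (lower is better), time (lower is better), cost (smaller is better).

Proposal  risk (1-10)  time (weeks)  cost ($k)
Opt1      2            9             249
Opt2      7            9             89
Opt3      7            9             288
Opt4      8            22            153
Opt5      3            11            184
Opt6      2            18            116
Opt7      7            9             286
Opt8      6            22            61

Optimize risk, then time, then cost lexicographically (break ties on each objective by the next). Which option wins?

First minimize risk: best is 2, kept {Opt1, Opt6}.
Then minimize time: best is 9, kept {Opt1}.

Opt1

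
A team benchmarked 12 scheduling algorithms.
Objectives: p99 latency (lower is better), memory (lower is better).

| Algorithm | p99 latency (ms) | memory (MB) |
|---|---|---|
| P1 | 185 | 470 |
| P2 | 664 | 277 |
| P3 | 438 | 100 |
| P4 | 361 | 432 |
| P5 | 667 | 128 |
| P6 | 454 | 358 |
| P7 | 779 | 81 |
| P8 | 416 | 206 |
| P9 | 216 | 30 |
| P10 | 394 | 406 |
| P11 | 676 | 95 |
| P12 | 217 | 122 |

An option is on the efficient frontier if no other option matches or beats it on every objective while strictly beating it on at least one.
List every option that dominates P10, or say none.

P9, P12

P9: p99 latency 216≤394, memory 30≤406 — dominates P10.
P12: p99 latency 217≤394, memory 122≤406 — dominates P10.
Others (P1, P2, P3, P4, P5, P6, P7, P8, P11) are each worse than P10 on at least one objective.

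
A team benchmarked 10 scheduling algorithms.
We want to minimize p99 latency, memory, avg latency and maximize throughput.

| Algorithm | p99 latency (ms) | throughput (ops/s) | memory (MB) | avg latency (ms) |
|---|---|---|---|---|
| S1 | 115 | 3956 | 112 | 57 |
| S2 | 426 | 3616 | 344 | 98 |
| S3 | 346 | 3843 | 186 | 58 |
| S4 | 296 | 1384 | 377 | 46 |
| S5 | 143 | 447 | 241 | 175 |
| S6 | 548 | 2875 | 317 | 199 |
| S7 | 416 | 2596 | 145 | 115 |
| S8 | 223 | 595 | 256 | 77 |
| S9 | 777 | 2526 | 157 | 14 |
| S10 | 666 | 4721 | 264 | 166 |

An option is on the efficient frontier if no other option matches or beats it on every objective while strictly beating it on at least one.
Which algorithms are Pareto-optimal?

S1: not dominated (best p99 latency).
S2: dominated by S1 (p99 latency 115≤426, throughput 3956≥3616, memory 112≤344, avg latency 57≤98).
S3: dominated by S1 (p99 latency 115≤346, throughput 3956≥3843, memory 112≤186, avg latency 57≤58).
S4: not dominated.
S5: dominated by S1 (p99 latency 115≤143, throughput 3956≥447, memory 112≤241, avg latency 57≤175).
S6: dominated by S1 (p99 latency 115≤548, throughput 3956≥2875, memory 112≤317, avg latency 57≤199).
S7: dominated by S1 (p99 latency 115≤416, throughput 3956≥2596, memory 112≤145, avg latency 57≤115).
S8: dominated by S1 (p99 latency 115≤223, throughput 3956≥595, memory 112≤256, avg latency 57≤77).
S9: not dominated (best avg latency).
S10: not dominated (best throughput).

S1, S4, S9, S10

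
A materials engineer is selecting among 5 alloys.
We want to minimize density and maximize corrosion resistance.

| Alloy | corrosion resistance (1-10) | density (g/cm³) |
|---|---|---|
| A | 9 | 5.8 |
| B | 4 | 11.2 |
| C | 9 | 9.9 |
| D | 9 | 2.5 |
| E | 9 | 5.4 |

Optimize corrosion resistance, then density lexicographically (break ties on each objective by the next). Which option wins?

First maximize corrosion resistance: best is 9, kept {A, C, D, E}.
Then minimize density: best is 2.5, kept {D}.

D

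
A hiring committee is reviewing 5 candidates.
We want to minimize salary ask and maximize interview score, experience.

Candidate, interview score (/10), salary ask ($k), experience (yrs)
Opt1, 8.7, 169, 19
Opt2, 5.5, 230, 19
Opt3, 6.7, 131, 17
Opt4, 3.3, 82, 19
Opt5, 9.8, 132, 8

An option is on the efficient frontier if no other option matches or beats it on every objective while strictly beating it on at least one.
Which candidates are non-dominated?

Opt1, Opt3, Opt4, Opt5

Opt1: not dominated.
Opt2: dominated by Opt1 (interview score 8.7≥5.5, salary ask 169≤230, experience 19≥19).
Opt3: not dominated.
Opt4: not dominated (best salary ask).
Opt5: not dominated (best interview score).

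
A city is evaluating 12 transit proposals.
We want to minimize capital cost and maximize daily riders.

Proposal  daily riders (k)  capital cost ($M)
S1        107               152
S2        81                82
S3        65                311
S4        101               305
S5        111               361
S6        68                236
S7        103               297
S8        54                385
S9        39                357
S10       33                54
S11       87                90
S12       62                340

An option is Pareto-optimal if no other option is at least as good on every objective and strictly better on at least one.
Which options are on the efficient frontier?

S1: not dominated.
S2: not dominated.
S3: dominated by S1 (daily riders 107≥65, capital cost 152≤311).
S4: dominated by S1 (daily riders 107≥101, capital cost 152≤305).
S5: not dominated (best daily riders).
S6: dominated by S1 (daily riders 107≥68, capital cost 152≤236).
S7: dominated by S1 (daily riders 107≥103, capital cost 152≤297).
S8: dominated by S1 (daily riders 107≥54, capital cost 152≤385).
S9: dominated by S1 (daily riders 107≥39, capital cost 152≤357).
S10: not dominated (best capital cost).
S11: not dominated.
S12: dominated by S1 (daily riders 107≥62, capital cost 152≤340).

S1, S2, S5, S10, S11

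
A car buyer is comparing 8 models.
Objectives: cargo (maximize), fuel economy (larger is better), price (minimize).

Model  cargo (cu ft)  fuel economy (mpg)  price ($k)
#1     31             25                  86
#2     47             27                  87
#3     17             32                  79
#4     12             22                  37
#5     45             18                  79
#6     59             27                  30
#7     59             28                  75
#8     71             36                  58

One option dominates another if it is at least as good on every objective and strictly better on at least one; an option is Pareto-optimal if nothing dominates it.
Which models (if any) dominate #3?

#8: cargo 71≥17, fuel economy 36≥32, price 58≤79 — dominates #3.
Others (#1, #2, #4, #5, #6, #7) are each worse than #3 on at least one objective.

#8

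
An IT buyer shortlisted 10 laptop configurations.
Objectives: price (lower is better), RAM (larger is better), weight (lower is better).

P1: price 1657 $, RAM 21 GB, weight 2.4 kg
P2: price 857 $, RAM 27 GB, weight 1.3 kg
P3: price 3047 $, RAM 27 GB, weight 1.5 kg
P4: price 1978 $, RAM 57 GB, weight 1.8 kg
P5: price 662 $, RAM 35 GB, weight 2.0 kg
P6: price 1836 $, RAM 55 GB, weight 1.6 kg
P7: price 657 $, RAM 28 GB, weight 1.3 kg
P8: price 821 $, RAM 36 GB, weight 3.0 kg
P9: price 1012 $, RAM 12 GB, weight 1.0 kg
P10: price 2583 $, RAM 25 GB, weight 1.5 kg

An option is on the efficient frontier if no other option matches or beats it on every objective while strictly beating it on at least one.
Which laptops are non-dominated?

P1: dominated by P2 (price 857≤1657, RAM 27≥21, weight 1.3≤2.4).
P2: dominated by P7 (price 657≤857, RAM 28≥27, weight 1.3≤1.3).
P3: dominated by P2 (price 857≤3047, RAM 27≥27, weight 1.3≤1.5).
P4: not dominated (best RAM).
P5: not dominated.
P6: not dominated.
P7: not dominated (best price).
P8: not dominated.
P9: not dominated (best weight).
P10: dominated by P2 (price 857≤2583, RAM 27≥25, weight 1.3≤1.5).

P4, P5, P6, P7, P8, P9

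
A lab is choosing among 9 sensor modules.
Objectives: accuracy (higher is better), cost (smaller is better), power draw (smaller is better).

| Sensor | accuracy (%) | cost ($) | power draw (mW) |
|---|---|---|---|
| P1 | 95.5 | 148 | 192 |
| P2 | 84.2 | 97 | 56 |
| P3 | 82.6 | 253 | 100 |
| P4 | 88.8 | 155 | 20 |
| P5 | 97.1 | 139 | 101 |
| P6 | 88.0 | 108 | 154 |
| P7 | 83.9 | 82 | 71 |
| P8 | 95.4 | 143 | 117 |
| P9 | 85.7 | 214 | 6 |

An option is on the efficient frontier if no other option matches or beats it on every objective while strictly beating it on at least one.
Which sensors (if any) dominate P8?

P5: accuracy 97.1≥95.4, cost 139≤143, power draw 101≤117 — dominates P8.
Others (P1, P2, P3, P4, P6, P7, P9) are each worse than P8 on at least one objective.

P5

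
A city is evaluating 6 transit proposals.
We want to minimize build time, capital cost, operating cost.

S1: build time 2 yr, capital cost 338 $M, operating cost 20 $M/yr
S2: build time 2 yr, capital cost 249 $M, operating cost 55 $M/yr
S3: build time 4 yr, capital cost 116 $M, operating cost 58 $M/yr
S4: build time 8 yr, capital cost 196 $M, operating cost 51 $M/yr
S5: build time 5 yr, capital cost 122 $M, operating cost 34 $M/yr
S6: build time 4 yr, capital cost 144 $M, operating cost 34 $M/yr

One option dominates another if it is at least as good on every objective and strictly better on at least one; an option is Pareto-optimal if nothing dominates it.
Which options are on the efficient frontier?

S1: not dominated (best operating cost).
S2: not dominated.
S3: not dominated (best capital cost).
S4: dominated by S5 (build time 5≤8, capital cost 122≤196, operating cost 34≤51).
S5: not dominated.
S6: not dominated.

S1, S2, S3, S5, S6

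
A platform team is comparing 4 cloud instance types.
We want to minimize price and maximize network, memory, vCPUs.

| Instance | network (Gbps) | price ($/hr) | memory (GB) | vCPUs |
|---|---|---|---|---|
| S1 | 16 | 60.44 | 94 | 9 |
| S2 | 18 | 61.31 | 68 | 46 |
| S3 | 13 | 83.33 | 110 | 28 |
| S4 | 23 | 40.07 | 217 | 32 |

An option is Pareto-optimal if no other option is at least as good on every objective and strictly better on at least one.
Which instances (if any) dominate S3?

S4: network 23≥13, price 40.07≤83.33, memory 217≥110, vCPUs 32≥28 — dominates S3.
Others (S1, S2) are each worse than S3 on at least one objective.

S4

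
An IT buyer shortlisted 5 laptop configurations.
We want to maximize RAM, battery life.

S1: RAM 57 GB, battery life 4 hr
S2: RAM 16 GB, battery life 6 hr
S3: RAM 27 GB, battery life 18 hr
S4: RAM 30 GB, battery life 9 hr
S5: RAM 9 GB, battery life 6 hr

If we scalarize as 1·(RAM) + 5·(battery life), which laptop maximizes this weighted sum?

S3

S1: 1·57 + 5·4 = 77
S2: 1·16 + 5·6 = 46
S3: 1·27 + 5·18 = 117
S4: 1·30 + 5·9 = 75
S5: 1·9 + 5·6 = 39
Highest: S3 at 117.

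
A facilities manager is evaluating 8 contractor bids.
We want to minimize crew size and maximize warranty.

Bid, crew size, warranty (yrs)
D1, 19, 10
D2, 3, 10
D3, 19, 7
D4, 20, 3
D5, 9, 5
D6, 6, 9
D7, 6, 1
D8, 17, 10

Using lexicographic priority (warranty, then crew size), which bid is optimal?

First maximize warranty: best is 10, kept {D1, D2, D8}.
Then minimize crew size: best is 3, kept {D2}.

D2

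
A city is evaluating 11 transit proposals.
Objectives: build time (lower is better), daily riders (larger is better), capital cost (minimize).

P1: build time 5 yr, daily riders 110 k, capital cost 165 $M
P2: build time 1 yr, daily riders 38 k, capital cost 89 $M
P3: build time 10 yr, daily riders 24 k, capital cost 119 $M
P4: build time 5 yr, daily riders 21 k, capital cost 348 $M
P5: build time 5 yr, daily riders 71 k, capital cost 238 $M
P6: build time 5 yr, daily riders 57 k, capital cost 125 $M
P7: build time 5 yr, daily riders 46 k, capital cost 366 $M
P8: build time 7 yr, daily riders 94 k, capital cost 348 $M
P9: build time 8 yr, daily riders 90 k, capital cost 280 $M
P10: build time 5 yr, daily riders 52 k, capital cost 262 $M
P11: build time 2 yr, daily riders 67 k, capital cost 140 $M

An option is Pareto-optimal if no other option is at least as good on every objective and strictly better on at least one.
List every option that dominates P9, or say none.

P1: build time 5≤8, daily riders 110≥90, capital cost 165≤280 — dominates P9.
Others (P2, P3, P4, P5, P6, P7, P8, P10, P11) are each worse than P9 on at least one objective.

P1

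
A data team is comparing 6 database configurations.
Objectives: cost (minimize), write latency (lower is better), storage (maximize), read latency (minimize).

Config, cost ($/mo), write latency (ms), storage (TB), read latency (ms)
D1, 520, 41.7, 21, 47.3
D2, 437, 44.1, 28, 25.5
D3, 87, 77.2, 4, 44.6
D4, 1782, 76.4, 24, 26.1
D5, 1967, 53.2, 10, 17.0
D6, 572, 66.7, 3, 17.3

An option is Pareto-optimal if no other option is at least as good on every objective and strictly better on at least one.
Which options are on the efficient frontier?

D1: not dominated (best write latency).
D2: not dominated (best storage).
D3: not dominated (best cost).
D4: dominated by D2 (cost 437≤1782, write latency 44.1≤76.4, storage 28≥24, read latency 25.5≤26.1).
D5: not dominated (best read latency).
D6: not dominated.

D1, D2, D3, D5, D6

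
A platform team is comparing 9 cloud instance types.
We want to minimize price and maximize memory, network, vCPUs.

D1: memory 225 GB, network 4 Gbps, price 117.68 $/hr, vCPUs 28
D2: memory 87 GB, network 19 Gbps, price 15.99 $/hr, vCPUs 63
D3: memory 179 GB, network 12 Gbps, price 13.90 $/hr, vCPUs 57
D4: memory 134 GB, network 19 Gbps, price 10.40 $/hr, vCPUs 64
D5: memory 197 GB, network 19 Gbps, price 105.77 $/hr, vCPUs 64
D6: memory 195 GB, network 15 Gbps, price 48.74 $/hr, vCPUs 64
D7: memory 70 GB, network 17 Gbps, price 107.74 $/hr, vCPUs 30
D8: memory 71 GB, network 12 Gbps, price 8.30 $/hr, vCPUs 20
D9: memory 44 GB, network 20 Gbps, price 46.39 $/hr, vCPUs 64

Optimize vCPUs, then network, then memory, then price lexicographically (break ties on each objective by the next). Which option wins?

First maximize vCPUs: best is 64, kept {D4, D5, D6, D9}.
Then maximize network: best is 20, kept {D9}.

D9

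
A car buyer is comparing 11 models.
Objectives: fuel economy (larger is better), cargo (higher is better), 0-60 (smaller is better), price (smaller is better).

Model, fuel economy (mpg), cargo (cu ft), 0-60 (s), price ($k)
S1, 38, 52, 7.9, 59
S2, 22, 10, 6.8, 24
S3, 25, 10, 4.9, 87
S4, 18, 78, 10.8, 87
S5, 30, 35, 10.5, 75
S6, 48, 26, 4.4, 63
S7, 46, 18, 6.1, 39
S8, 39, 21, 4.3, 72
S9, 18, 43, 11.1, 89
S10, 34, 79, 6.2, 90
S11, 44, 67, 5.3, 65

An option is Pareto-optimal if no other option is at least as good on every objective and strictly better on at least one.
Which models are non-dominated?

S1: not dominated.
S2: not dominated (best price).
S3: dominated by S6 (fuel economy 48≥25, cargo 26≥10, 0-60 4.4≤4.9, price 63≤87).
S4: not dominated.
S5: dominated by S1 (fuel economy 38≥30, cargo 52≥35, 0-60 7.9≤10.5, price 59≤75).
S6: not dominated (best fuel economy).
S7: not dominated.
S8: not dominated (best 0-60).
S9: dominated by S1 (fuel economy 38≥18, cargo 52≥43, 0-60 7.9≤11.1, price 59≤89).
S10: not dominated (best cargo).
S11: not dominated.

S1, S2, S4, S6, S7, S8, S10, S11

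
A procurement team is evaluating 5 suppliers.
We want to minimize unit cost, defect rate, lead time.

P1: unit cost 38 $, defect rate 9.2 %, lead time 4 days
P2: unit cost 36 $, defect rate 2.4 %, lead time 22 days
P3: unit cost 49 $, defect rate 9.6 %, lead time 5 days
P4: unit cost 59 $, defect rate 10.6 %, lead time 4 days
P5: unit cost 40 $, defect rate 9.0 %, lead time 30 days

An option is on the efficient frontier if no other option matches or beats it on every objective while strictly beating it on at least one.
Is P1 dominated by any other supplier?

P2: worse on lead time (22 vs 4).
P3: worse on unit cost (49 vs 38).
P4: worse on unit cost (59 vs 38).
P5: worse on unit cost (40 vs 38).
No option is at least as good as P1 on every objective and strictly better on one.

No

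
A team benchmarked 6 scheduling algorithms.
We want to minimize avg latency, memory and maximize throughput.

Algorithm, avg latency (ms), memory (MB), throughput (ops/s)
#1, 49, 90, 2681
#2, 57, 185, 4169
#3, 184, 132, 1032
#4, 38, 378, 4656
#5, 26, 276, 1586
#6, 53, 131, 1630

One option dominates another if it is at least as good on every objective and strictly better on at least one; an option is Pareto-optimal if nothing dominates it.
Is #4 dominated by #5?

No

#5 vs #4: #5 is worse on throughput (1586 vs 4656), so it does not dominate #4.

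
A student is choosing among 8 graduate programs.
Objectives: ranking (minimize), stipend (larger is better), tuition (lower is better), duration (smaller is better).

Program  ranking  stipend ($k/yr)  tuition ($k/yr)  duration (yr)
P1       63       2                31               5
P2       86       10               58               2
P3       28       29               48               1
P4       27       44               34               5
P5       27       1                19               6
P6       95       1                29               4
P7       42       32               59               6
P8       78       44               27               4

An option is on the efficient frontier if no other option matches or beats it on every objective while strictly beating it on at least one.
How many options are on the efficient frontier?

5

P1: not dominated.
P2: dominated by P3 (ranking 28≤86, stipend 29≥10, tuition 48≤58, duration 1≤2).
P3: not dominated (best duration).
P4: not dominated.
P5: not dominated (best tuition).
P6: dominated by P8 (ranking 78≤95, stipend 44≥1, tuition 27≤29, duration 4≤4).
P7: dominated by P4 (ranking 27≤42, stipend 44≥32, tuition 34≤59, duration 5≤6).
P8: not dominated.
Pareto-optimal: P1, P3, P4, P5, P8 → 5.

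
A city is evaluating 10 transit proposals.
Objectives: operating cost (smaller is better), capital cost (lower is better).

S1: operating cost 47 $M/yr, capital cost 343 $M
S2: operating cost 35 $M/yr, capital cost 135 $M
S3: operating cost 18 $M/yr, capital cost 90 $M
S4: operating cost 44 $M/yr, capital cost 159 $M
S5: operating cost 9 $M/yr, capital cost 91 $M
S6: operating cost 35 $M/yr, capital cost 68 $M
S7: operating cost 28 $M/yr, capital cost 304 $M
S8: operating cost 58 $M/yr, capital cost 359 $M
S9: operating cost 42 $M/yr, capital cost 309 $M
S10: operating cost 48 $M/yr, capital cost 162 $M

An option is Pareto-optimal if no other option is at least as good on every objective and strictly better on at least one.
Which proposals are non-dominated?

S1: dominated by S2 (operating cost 35≤47, capital cost 135≤343).
S2: dominated by S3 (operating cost 18≤35, capital cost 90≤135).
S3: not dominated.
S4: dominated by S2 (operating cost 35≤44, capital cost 135≤159).
S5: not dominated (best operating cost).
S6: not dominated (best capital cost).
S7: dominated by S3 (operating cost 18≤28, capital cost 90≤304).
S8: dominated by S1 (operating cost 47≤58, capital cost 343≤359).
S9: dominated by S2 (operating cost 35≤42, capital cost 135≤309).
S10: dominated by S2 (operating cost 35≤48, capital cost 135≤162).

S3, S5, S6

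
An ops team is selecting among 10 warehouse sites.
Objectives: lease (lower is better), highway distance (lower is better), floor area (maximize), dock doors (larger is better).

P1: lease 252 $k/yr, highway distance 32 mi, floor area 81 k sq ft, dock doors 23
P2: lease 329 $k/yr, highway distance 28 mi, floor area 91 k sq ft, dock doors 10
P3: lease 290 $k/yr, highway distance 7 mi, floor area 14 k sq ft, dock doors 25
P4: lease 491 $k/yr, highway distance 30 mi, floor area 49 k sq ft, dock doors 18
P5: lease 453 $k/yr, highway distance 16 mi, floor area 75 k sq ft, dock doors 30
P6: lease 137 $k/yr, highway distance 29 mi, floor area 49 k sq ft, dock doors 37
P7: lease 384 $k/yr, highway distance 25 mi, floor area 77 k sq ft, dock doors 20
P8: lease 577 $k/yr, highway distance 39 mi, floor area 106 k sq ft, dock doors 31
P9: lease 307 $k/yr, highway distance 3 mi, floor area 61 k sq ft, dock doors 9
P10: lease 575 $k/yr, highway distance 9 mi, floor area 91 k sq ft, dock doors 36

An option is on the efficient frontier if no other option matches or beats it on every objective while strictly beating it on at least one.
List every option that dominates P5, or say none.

P1: worse on highway distance (32 vs 16).
P2: worse on highway distance (28 vs 16).
P3: worse on floor area (14 vs 75).
P4: worse on lease (491 vs 453).
P6: worse on highway distance (29 vs 16).
P7: worse on highway distance (25 vs 16).
P8: worse on lease (577 vs 453).
P9: worse on floor area (61 vs 75).
P10: worse on lease (575 vs 453).
No option dominates P5.

none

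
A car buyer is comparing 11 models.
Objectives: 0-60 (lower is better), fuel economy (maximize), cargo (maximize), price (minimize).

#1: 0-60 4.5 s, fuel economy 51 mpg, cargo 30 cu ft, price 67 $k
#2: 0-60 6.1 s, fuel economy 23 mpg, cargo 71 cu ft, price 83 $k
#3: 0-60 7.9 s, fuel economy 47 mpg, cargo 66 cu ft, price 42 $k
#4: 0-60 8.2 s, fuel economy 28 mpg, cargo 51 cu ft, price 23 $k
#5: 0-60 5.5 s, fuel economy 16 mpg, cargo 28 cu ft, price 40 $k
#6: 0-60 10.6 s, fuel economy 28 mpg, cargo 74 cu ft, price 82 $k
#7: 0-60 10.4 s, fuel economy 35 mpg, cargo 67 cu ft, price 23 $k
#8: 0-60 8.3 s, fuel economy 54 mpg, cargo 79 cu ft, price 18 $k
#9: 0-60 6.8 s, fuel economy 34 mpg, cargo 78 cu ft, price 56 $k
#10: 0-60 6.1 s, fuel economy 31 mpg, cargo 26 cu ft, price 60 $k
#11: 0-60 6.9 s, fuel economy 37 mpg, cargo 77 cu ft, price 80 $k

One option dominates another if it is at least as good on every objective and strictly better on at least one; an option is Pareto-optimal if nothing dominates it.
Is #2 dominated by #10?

#10 vs #2: #10 is worse on cargo (26 vs 71), so it does not dominate #2.

No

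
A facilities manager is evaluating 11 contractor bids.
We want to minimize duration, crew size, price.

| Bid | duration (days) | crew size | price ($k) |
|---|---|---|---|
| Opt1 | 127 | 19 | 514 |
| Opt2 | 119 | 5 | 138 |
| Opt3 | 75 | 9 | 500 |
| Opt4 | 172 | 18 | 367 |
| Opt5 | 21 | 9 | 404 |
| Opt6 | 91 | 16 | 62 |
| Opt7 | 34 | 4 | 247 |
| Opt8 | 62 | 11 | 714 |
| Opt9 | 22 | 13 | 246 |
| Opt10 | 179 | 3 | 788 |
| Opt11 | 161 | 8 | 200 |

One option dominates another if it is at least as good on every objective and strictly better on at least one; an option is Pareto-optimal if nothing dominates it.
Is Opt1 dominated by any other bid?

Opt2 vs Opt1: duration 119≤127, crew size 5≤19, price 138≤514 — Opt2 is at least as good on every objective and strictly better on at least one, so Opt2 dominates Opt1.

Yes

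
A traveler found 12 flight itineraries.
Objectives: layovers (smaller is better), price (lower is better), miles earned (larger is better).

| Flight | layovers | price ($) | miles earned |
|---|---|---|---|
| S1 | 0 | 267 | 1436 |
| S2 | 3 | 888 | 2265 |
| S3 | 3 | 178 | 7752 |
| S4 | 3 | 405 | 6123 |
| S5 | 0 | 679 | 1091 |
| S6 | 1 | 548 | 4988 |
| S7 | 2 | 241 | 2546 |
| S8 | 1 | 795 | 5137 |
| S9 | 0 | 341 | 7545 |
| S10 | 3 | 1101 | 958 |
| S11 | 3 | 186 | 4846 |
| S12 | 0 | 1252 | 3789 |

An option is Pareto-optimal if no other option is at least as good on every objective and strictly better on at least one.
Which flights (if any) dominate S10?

S1: layovers 0≤3, price 267≤1101, miles earned 1436≥958 — dominates S10.
S2: layovers 3≤3, price 888≤1101, miles earned 2265≥958 — dominates S10.
S3: layovers 3≤3, price 178≤1101, miles earned 7752≥958 — dominates S10.
S4: layovers 3≤3, price 405≤1101, miles earned 6123≥958 — dominates S10.
S5: layovers 0≤3, price 679≤1101, miles earned 1091≥958 — dominates S10.
S6: layovers 1≤3, price 548≤1101, miles earned 4988≥958 — dominates S10.
S7: layovers 2≤3, price 241≤1101, miles earned 2546≥958 — dominates S10.
S8: layovers 1≤3, price 795≤1101, miles earned 5137≥958 — dominates S10.
S9: layovers 0≤3, price 341≤1101, miles earned 7545≥958 — dominates S10.
S11: layovers 3≤3, price 186≤1101, miles earned 4846≥958 — dominates S10.
Others (S12) are each worse than S10 on at least one objective.

S1, S2, S3, S4, S5, S6, S7, S8, S9, S11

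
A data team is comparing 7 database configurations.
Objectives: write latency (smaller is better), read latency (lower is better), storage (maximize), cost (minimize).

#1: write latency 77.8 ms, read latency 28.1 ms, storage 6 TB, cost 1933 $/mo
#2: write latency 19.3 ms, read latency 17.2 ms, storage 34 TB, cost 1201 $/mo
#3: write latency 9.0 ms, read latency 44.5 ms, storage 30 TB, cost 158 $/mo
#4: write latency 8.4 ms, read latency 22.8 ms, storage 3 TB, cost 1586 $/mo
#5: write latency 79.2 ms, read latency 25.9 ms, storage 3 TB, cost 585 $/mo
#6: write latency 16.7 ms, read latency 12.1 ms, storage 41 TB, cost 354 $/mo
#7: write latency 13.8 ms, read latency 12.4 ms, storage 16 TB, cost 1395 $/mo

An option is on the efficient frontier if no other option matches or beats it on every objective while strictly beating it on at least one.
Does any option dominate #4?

#1: worse on write latency (77.8 vs 8.4).
#2: worse on write latency (19.3 vs 8.4).
#3: worse on write latency (9.0 vs 8.4).
#5: worse on write latency (79.2 vs 8.4).
#6: worse on write latency (16.7 vs 8.4).
#7: worse on write latency (13.8 vs 8.4).
No option is at least as good as #4 on every objective and strictly better on one.

No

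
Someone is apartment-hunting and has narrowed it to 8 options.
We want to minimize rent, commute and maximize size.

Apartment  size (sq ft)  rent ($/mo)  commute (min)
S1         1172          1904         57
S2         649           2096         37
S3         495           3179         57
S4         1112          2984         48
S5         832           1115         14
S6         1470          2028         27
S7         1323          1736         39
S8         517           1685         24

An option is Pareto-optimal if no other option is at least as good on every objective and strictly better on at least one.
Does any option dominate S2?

Yes

S5 vs S2: size 832≥649, rent 1115≤2096, commute 14≤37 — S5 is at least as good on every objective and strictly better on at least one, so S5 dominates S2.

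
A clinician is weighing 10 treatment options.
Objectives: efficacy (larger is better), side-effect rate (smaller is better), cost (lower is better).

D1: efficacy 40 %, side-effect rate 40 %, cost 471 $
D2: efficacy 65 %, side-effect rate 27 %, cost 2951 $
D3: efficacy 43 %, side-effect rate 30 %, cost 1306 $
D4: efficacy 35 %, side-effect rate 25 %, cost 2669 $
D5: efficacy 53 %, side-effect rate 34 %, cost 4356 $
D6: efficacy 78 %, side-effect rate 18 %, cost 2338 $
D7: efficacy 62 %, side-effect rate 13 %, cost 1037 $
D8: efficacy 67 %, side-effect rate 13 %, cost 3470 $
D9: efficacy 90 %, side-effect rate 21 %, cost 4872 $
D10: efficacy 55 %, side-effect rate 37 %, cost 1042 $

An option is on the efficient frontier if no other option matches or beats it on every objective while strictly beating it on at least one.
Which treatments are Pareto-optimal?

D1, D6, D7, D8, D9

D1: not dominated (best cost).
D2: dominated by D6 (efficacy 78≥65, side-effect rate 18≤27, cost 2338≤2951).
D3: dominated by D7 (efficacy 62≥43, side-effect rate 13≤30, cost 1037≤1306).
D4: dominated by D6 (efficacy 78≥35, side-effect rate 18≤25, cost 2338≤2669).
D5: dominated by D2 (efficacy 65≥53, side-effect rate 27≤34, cost 2951≤4356).
D6: not dominated.
D7: not dominated.
D8: not dominated.
D9: not dominated (best efficacy).
D10: dominated by D7 (efficacy 62≥55, side-effect rate 13≤37, cost 1037≤1042).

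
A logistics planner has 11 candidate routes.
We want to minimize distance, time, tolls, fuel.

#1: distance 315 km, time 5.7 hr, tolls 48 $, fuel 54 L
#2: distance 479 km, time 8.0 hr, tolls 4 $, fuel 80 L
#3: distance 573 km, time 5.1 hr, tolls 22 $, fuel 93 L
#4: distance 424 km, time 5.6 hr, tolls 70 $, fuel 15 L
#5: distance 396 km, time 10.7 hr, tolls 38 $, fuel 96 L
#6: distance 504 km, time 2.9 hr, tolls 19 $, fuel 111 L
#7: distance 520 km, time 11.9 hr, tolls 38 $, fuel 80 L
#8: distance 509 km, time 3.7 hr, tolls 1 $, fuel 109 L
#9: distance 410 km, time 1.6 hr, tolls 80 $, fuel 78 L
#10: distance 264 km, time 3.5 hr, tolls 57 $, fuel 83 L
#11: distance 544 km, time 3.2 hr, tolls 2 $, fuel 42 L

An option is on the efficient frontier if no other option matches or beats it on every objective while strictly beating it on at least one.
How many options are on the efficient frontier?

#1: not dominated.
#2: not dominated.
#3: dominated by #11 (distance 544≤573, time 3.2≤5.1, tolls 2≤22, fuel 42≤93).
#4: not dominated (best fuel).
#5: not dominated.
#6: not dominated.
#7: dominated by #2 (distance 479≤520, time 8.0≤11.9, tolls 4≤38, fuel 80≤80).
#8: not dominated (best tolls).
#9: not dominated (best time).
#10: not dominated (best distance).
#11: not dominated.
Pareto-optimal: #1, #2, #4, #5, #6, #8, #9, #10, #11 → 9.

9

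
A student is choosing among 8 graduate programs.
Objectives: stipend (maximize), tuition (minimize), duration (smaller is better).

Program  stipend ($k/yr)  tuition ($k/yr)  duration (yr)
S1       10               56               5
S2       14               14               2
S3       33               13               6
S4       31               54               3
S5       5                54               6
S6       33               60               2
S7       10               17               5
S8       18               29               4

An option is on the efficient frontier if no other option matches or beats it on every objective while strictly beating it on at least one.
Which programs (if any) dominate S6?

none

S1: worse on stipend (10 vs 33).
S2: worse on stipend (14 vs 33).
S3: worse on duration (6 vs 2).
S4: worse on stipend (31 vs 33).
S5: worse on stipend (5 vs 33).
S7: worse on stipend (10 vs 33).
S8: worse on stipend (18 vs 33).
No option dominates S6.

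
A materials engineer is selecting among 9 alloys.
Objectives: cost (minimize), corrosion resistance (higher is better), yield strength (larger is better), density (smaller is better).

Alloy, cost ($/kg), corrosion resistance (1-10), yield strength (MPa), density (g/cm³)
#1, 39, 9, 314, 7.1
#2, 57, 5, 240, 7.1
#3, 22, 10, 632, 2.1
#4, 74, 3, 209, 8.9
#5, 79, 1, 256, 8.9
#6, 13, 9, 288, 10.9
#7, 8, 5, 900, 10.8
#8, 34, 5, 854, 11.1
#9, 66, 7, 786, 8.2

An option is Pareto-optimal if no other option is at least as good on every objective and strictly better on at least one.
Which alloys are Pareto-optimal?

#3, #6, #7, #9

#1: dominated by #3 (cost 22≤39, corrosion resistance 10≥9, yield strength 632≥314, density 2.1≤7.1).
#2: dominated by #1 (cost 39≤57, corrosion resistance 9≥5, yield strength 314≥240, density 7.1≤7.1).
#3: not dominated (best corrosion resistance).
#4: dominated by #1 (cost 39≤74, corrosion resistance 9≥3, yield strength 314≥209, density 7.1≤8.9).
#5: dominated by #1 (cost 39≤79, corrosion resistance 9≥1, yield strength 314≥256, density 7.1≤8.9).
#6: not dominated.
#7: not dominated (best cost).
#8: dominated by #7 (cost 8≤34, corrosion resistance 5≥5, yield strength 900≥854, density 10.8≤11.1).
#9: not dominated.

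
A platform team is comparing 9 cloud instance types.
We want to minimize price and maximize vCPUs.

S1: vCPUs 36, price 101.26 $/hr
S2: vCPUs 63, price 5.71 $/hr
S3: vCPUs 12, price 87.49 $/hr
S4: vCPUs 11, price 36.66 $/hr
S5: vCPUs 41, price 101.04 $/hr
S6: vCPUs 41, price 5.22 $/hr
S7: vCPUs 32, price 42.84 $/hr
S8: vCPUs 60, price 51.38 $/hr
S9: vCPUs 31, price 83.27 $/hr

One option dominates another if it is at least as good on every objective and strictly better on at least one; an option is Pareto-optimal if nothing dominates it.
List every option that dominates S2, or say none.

S1: worse on vCPUs (36 vs 63).
S3: worse on vCPUs (12 vs 63).
S4: worse on vCPUs (11 vs 63).
S5: worse on vCPUs (41 vs 63).
S6: worse on vCPUs (41 vs 63).
S7: worse on vCPUs (32 vs 63).
S8: worse on vCPUs (60 vs 63).
S9: worse on vCPUs (31 vs 63).
No option dominates S2.

none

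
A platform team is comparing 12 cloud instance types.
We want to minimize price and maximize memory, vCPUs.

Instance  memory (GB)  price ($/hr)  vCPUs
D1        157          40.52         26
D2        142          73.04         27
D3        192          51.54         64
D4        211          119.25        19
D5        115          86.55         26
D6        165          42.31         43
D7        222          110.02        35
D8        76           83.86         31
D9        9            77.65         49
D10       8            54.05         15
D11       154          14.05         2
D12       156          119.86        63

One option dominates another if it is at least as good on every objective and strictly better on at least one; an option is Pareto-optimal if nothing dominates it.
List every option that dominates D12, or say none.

D3

D3: memory 192≥156, price 51.54≤119.86, vCPUs 64≥63 — dominates D12.
Others (D1, D2, D4, D5, D6, D7, D8, D9, D10, D11) are each worse than D12 on at least one objective.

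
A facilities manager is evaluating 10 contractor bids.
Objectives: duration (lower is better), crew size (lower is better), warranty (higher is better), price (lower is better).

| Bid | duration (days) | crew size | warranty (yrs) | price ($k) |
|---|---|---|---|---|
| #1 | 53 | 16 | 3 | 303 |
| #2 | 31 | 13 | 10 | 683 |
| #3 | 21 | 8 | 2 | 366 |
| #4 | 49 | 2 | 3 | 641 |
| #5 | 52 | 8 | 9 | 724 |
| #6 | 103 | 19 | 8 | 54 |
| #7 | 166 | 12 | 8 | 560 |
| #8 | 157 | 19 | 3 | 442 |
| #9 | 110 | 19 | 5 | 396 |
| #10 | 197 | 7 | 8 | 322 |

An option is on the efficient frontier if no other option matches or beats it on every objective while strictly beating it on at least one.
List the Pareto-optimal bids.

#1: not dominated.
#2: not dominated (best warranty).
#3: not dominated (best duration).
#4: not dominated (best crew size).
#5: not dominated.
#6: not dominated (best price).
#7: not dominated.
#8: dominated by #1 (duration 53≤157, crew size 16≤19, warranty 3≥3, price 303≤442).
#9: dominated by #6 (duration 103≤110, crew size 19≤19, warranty 8≥5, price 54≤396).
#10: not dominated.

#1, #2, #3, #4, #5, #6, #7, #10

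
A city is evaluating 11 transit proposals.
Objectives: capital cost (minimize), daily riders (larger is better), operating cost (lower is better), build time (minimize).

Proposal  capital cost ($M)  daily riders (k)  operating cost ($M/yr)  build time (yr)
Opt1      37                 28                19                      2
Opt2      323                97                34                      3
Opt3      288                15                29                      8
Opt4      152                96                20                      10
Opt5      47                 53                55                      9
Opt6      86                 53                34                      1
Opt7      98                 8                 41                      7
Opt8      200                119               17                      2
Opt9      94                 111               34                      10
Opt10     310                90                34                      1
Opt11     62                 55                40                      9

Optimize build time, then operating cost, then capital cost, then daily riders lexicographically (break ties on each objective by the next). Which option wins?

First minimize build time: best is 1, kept {Opt6, Opt10}.
Then minimize operating cost: best is 34, kept {Opt6, Opt10}.
Then minimize capital cost: best is 86, kept {Opt6}.

Opt6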